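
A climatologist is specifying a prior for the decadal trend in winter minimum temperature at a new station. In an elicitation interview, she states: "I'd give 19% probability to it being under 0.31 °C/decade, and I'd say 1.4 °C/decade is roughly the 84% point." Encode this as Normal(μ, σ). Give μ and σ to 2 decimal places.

μ = 0.82, σ = 0.58

The p-quantile of Normal(μ,σ) is μ + z_p·σ, with z_{0.19} = -0.8779 and z_{0.84} = 0.9945.
Eliminate σ: μ = (z₂·x₁ − z₁·x₂)/(z₂ − z₁) = (0.9945·0.31 − (-0.8779)·1.4)/1.872 = 0.82.
Then σ = (x₂ − x₁)/(z₂ − z₁) = (1.4 − 0.31)/1.872 = 0.58.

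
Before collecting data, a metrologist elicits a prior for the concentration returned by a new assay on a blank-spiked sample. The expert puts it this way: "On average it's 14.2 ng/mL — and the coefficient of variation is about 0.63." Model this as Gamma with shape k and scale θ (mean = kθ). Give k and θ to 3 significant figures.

For Gamma(k, scale θ): mean = kθ, variance = kθ², so CV = 1/√k.
CV = 0.63, hence k = 1/CV² = 2.52.
Then θ = mean/k = 14.2/2.52 = 5.64.

k ≈ 2.52, θ ≈ 5.64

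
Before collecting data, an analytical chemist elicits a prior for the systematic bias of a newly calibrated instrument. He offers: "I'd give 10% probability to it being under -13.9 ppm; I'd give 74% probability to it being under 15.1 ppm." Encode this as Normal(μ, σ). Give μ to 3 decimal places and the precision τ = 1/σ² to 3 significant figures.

The p-quantile of Normal(μ,σ) is μ + z_p·σ, with z_{0.1} = -1.282 and z_{0.74} = 0.6433.
Eliminate σ: μ = (z₂·x₁ − z₁·x₂)/(z₂ − z₁) = (0.6433·-13.9 − (-1.282)·15.1)/1.925 = 5.408.
Then σ = (x₂ − x₁)/(z₂ − z₁) = (15.1 − -13.9)/1.925 = 15.066.
Precision τ = 1/σ² = 1/15.07² = 0.00441.

μ = 5.408, τ = 0.00441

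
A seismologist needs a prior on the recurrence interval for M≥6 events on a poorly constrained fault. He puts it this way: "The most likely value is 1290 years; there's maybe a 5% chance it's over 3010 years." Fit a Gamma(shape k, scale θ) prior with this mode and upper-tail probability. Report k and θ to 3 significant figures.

k ≈ 4.81, θ ≈ 338

Gamma(k,θ) with k>1 has mode (k−1)θ, so θ = 1290/(k−1).
Need P(X < 3010) = 0.95 with θ tied to k this way. Start at k = 2, θ = 1290: P(X<3010) ≈ 0.677.
Too low — raise k to concentrate. Iterating converges to k ≈ 4.81.
Then θ = 1290/(4.81−1) ≈ 338.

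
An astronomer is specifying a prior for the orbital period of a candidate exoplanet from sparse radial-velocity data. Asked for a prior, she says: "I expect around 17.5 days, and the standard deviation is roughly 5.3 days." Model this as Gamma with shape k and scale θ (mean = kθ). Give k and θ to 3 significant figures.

k ≈ 10.9, θ ≈ 1.61

For Gamma(k, scale θ): mean = kθ, variance = kθ², so CV = 1/√k.
CV = SD/mean = 5.3/17.5 = 0.3029, hence k = 1/CV² = 10.9.
Then θ = mean/k = 17.5/10.9 = 1.61.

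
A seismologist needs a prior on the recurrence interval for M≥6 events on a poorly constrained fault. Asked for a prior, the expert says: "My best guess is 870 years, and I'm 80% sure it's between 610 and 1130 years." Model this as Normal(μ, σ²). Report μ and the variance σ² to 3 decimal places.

A symmetric 80% interval runs μ ± z·σ with z = 1.282.
Half-width = 260, so σ = 260/1.282 = 202.8791 and σ² = 41159.920.
μ is the stated best guess, 870.000.

μ = 870.000, σ² = 41159.920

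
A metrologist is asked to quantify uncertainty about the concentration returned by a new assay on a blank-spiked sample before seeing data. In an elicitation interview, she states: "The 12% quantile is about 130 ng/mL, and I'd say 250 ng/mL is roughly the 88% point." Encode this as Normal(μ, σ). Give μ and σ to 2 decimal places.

For Normal(μ,σ), the p-quantile is μ + z_p·σ. Here z_{0.12} = -1.175, z_{0.88} = 1.175.
So 130 = μ − 1.175σ and 250 = μ + 1.175σ.
Subtracting: σ = (250 − 130)/(1.175 − (-1.175)) = 51.06.
Then μ = 130 − (-1.175)·51.06 = 190.00.

μ = 190.00, σ = 51.06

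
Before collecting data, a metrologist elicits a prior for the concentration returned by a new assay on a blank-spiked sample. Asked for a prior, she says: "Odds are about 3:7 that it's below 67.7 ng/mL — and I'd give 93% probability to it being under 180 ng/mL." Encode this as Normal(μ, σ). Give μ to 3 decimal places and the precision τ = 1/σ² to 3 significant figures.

μ = 97.142, τ = 0.000317

For Normal(μ,σ), the p-quantile is μ + z_p·σ. Here z_{0.3} = -0.5244, z_{0.93} = 1.476.
So 67.7 = μ − 0.5244σ and 180 = μ + 1.476σ.
Subtracting: σ = (180 − 67.7)/(1.476 − (-0.5244)) = 56.145.
Then μ = 67.7 − (-0.5244)·56.145 = 97.142.
Precision τ = 1/σ² = 1/56.14² = 0.000317.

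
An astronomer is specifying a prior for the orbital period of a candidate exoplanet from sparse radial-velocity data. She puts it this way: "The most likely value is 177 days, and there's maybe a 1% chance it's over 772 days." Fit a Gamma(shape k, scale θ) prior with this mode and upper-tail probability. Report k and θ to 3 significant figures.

k ≈ 2.88, θ ≈ 94.1

Gamma(k,θ) with k>1 has mode (k−1)θ, so θ = 177/(k−1).
Need P(X < 772) = 0.99 with θ tied to k this way. Start at k = 2, θ = 177: P(X<772) ≈ 0.932.
Too low — raise k to concentrate. Iterating converges to k ≈ 2.88.
Then θ = 177/(2.88−1) ≈ 94.1.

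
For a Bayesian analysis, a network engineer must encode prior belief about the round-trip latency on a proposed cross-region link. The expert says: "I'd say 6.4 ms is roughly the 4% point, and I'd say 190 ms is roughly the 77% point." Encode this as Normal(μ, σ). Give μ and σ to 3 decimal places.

For Normal(μ,σ), the p-quantile is μ + z_p·σ. Here z_{0.04} = -1.751, z_{0.77} = 0.7388.
So 6.4 = μ − 1.751σ and 190 = μ + 0.7388σ.
Subtracting: σ = (190 − 6.4)/(0.7388 − (-1.751)) = 73.749.
Then μ = 6.4 − (-1.751)·73.749 = 135.511.

μ = 135.511, σ = 73.749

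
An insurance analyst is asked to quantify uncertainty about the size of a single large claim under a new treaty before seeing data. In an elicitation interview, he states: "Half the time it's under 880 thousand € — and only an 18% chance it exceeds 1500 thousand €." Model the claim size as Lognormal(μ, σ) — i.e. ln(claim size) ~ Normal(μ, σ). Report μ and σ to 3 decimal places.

If T ~ Lognormal(μ,σ) then ln T ~ Normal(μ,σ), so the p-quantile of ln T is μ + z_p·σ.
ln(880) = 6.78 and ln(1500) = 7.313; z_{0.5} = 0, z_{0.82} = 0.9154.
σ = (7.313 − 6.78)/(0.9154 − (0)) = 0.583.
μ = 6.78 − (0)·0.583 = 6.780.

μ ≈ 6.780, σ ≈ 0.583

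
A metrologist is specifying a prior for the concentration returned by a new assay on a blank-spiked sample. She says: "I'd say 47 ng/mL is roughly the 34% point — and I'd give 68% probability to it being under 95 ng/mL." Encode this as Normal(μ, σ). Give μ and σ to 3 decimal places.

For Normal(μ,σ), the p-quantile is μ + z_p·σ. Here z_{0.34} = -0.4125, z_{0.68} = 0.4677.
So 47 = μ − 0.4125σ and 95 = μ + 0.4677σ.
Subtracting: σ = (95 − 47)/(0.4677 − (-0.4125)) = 54.535.
Then μ = 47 − (-0.4125)·54.535 = 69.494.

μ = 69.494, σ = 54.535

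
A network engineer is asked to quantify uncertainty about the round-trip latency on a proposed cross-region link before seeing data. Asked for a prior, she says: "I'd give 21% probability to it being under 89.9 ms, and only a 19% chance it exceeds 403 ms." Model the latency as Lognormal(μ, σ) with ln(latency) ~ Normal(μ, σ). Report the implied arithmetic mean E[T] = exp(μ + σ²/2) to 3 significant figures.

If T ~ Lognormal(μ,σ) then ln T ~ Normal(μ,σ), so the p-quantile of ln T is μ + z_p·σ.
ln(89.9) = 4.499 and ln(403) = 5.999; z_{0.21} = -0.8064, z_{0.81} = 0.8779.
σ = (5.999 − 4.499)/(0.8779 − (-0.8064)) = 0.891.
μ = 4.499 − (-0.8064)·0.891 = 5.217.
E[T] = exp(μ + σ²/2) = exp(5.217 + 0.3967) = 274 ms.

E[T] ≈ 274 ms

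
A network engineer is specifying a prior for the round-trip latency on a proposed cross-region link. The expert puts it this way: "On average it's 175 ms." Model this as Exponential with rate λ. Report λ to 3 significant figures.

Exponential mean = 1/λ, so λ = 1/175.0 = 0.00571.

λ ≈ 0.00571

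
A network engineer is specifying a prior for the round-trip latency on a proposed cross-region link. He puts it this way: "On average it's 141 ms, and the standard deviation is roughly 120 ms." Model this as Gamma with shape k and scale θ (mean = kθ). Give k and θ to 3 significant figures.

k ≈ 1.38, θ ≈ 102

For Gamma(k, scale θ): mean = kθ, variance = kθ², so CV = 1/√k.
CV = SD/mean = 120/141 = 0.8511, hence k = 1/CV² = 1.38.
Then θ = mean/k = 141/1.38 = 102.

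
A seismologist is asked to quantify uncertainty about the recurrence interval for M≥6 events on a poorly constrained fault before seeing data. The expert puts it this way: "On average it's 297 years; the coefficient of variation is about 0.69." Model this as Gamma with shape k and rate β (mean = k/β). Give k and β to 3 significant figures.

k ≈ 2.1, β ≈ 0.00707

For Gamma(k, rate β): mean = k/β, variance = k/β², so CV = 1/√k.
CV = 0.69, hence k = 1/CV² = 2.1.
Then β = k/mean = 2.1/297 = 0.00707.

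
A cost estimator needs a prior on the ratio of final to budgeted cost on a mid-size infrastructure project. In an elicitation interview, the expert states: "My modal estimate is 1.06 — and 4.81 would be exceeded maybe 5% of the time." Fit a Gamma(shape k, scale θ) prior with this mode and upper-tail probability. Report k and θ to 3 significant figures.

Gamma(k,θ) with k>1 has mode (k−1)θ, so θ = 1.06/(k−1).
Need P(X < 4.81) = 0.95 with θ tied to k this way. Start at k = 2, θ = 1.06: P(X<4.81) ≈ 0.941.
Too low — raise k to concentrate. Iterating converges to k ≈ 2.07.
Then θ = 1.06/(2.07−1) ≈ 0.99.

k ≈ 2.07, θ ≈ 0.99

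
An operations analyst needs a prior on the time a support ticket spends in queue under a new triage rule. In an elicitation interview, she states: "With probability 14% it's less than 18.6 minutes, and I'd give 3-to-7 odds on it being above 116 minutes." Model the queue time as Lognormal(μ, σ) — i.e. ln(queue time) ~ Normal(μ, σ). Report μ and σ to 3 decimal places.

If T ~ Lognormal(μ,σ) then ln T ~ Normal(μ,σ), so the p-quantile of ln T is μ + z_p·σ.
ln(18.6) = 2.923 and ln(116) = 4.754; z_{0.14} = -1.08, z_{0.7} = 0.5244.
σ = (4.754 − 2.923)/(0.5244 − (-1.08)) = 1.141.
μ = 2.923 − (-1.08)·1.141 = 4.155.

μ ≈ 4.155, σ ≈ 1.141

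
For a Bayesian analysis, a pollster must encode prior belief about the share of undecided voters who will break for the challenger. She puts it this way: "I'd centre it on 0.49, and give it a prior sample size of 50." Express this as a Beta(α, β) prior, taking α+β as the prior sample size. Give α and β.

α = 24.5, β = 25.5

Under the effective-sample-size interpretation, Beta(α, β) has prior mean α/(α+β) and prior sample size α+β.
So α+β = 50 and α/(α+β) = 0.49, giving α = 0.49·50 = 24.5 and β = 50 − 24.5 = 25.5.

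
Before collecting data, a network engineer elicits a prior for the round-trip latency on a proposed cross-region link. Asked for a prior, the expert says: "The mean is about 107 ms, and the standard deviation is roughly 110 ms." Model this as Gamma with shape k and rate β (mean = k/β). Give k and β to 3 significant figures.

For Gamma(k, rate β): mean = k/β, variance = k/β², so CV = 1/√k.
CV = SD/mean = 110/107 = 1.028, hence k = 1/CV² = 0.946.
Then β = k/mean = 0.946/107 = 0.00884.

k ≈ 0.946, β ≈ 0.00884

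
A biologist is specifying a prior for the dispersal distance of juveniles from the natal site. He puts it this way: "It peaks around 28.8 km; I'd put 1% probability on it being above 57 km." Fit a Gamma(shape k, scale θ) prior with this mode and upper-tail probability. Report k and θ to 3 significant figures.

k ≈ 11.6, θ ≈ 2.73

Gamma(k,θ) with k>1 has mode (k−1)θ, so θ = 28.8/(k−1).
Need P(X < 57) = 0.99 with θ tied to k this way. Start at k = 2, θ = 28.8: P(X<57) ≈ 0.588.
Too low — raise k to concentrate. Iterating converges to k ≈ 11.6.
Then θ = 28.8/(11.6−1) ≈ 2.73.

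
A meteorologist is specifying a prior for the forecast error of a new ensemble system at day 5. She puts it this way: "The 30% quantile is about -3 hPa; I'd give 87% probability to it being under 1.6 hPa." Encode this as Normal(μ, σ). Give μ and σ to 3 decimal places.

For Normal(μ,σ), the p-quantile is μ + z_p·σ. Here z_{0.3} = -0.5244, z_{0.87} = 1.126.
So -3 = μ − 0.5244σ and 1.6 = μ + 1.126σ.
Subtracting: σ = (1.6 − -3)/(1.126 − (-0.5244)) = 2.787.
Then μ = -3 − (-0.5244)·2.787 = -1.539.

μ = -1.539, σ = 2.787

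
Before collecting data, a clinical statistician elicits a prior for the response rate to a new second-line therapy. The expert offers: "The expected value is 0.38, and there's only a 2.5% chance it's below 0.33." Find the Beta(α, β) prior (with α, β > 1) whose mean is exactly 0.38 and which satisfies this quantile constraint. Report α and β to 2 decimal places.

α ≈ 133.52, β ≈ 217.84

With mean 0.38 fixed, write α = 0.38s, β = 0.62s where s = α+β.
Need P(θ < 0.33) = 0.025 under Beta(0.38s, 0.62s). Normal approximation: (q−m)/√(m(1−m)/s) ≈ z_{0.025} = -1.96, so s ≈ 0.38·0.62·(-1.96)²/(0.33−0.38)² = 362.0.
At s = 362.0: P(θ<0.33) ≈ 0.023. Adjusting to match 0.025 gives s ≈ 351.36.
So α = 0.38·351.36 ≈ 133.52, β = 0.62·351.36 ≈ 217.84.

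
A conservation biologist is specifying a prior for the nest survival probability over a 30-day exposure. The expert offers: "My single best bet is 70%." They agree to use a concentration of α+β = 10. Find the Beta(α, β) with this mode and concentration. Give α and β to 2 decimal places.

For α,β > 1 the Beta mode is (α−1)/(α+β−2). With α+β = 10, the mode is (α−1)/8.
Set (α−1)/8 = 0.7 → α = 1 + 0.7·8 = 6.60.
β = 10 − α = 3.40.

α = 6.60, β = 3.40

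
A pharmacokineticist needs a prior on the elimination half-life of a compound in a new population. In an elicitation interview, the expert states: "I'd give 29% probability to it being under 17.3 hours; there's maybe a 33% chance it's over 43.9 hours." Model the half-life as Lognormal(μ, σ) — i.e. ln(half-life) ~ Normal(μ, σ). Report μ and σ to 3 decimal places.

If T ~ Lognormal(μ,σ) then ln T ~ Normal(μ,σ), so the p-quantile of ln T is μ + z_p·σ.
ln(17.3) = 2.851 and ln(43.9) = 3.782; z_{0.29} = -0.5534, z_{0.67} = 0.4399.
σ = (3.782 − 2.851)/(0.4399 − (-0.5534)) = 0.937.
μ = 2.851 − (-0.5534)·0.937 = 3.369.

μ ≈ 3.369, σ ≈ 0.937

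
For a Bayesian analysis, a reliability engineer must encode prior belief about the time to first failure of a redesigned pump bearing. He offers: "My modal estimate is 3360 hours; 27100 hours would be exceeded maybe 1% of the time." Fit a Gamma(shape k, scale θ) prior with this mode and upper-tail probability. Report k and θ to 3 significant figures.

Gamma(k,θ) with k>1 has mode (k−1)θ, so θ = 3360/(k−1).
Need P(X < 27100) = 0.99 with θ tied to k this way. Start at k = 2, θ = 3360: P(X<27100) ≈ 0.997.
Too high — lower k to spread out. Iterating converges to k ≈ 1.77.
Then θ = 3360/(1.77−1) ≈ 4370.

k ≈ 1.77, θ ≈ 4370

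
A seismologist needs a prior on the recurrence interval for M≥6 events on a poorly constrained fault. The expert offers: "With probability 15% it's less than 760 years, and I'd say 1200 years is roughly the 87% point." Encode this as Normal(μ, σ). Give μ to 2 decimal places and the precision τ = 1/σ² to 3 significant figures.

For Normal(μ,σ), the p-quantile is μ + z_p·σ. Here z_{0.15} = -1.036, z_{0.87} = 1.126.
So 760 = μ − 1.036σ and 1200 = μ + 1.126σ.
Subtracting: σ = (1200 − 760)/(1.126 − (-1.036)) = 203.44.
Then μ = 760 − (-1.036)·203.44 = 970.85.
Precision τ = 1/σ² = 1/203.4² = 2.42e-05.

μ = 970.85, τ = 2.42e-05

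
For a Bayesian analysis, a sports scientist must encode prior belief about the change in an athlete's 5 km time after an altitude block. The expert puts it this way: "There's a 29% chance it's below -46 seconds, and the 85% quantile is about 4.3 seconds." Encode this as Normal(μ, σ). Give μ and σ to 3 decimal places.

The p-quantile of Normal(μ,σ) is μ + z_p·σ, with z_{0.29} = -0.5534 and z_{0.85} = 1.036.
Eliminate σ: μ = (z₂·x₁ − z₁·x₂)/(z₂ − z₁) = (1.036·-46 − (-0.5534)·4.3)/1.59 = -28.492.
Then σ = (x₂ − x₁)/(z₂ − z₁) = (4.3 − -46)/1.59 = 31.639.

μ = -28.492, σ = 31.639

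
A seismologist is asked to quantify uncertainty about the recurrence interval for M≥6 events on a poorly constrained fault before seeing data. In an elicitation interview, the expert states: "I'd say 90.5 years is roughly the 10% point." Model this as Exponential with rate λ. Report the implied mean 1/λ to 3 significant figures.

mean ≈ 859 years

P(T < 90.5) = 1 − e^(−λ·90.5) = 0.1, so λ = −ln(1−0.1)/90.5 = −ln(0.9)/90.5 = 0.00116.
Mean = 1/λ = 859 years.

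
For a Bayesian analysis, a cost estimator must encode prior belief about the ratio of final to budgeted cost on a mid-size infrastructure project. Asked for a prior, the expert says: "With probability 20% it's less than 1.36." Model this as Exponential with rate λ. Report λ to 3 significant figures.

P(T < 1.36) = 1 − e^(−λ·1.36) = 0.2, so λ = −ln(1−0.2)/1.36 = −ln(0.8)/1.36 = 0.164.

λ ≈ 0.164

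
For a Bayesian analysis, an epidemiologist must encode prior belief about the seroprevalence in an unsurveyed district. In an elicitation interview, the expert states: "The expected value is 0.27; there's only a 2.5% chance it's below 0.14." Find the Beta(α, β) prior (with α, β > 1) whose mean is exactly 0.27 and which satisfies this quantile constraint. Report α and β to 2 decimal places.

α ≈ 9.67, β ≈ 26.15

With mean 0.27 fixed, write α = 0.27s, β = 0.73s where s = α+β.
Need P(θ < 0.14) = 0.025 under Beta(0.27s, 0.73s). Normal approximation: (q−m)/√(m(1−m)/s) ≈ z_{0.025} = -1.96, so s ≈ 0.27·0.73·(-1.96)²/(0.14−0.27)² = 44.8.
At s = 44.8: P(θ<0.14) ≈ 0.014. Adjusting to match 0.025 gives s ≈ 35.82.
So α = 0.27·35.82 ≈ 9.67, β = 0.73·35.82 ≈ 26.15.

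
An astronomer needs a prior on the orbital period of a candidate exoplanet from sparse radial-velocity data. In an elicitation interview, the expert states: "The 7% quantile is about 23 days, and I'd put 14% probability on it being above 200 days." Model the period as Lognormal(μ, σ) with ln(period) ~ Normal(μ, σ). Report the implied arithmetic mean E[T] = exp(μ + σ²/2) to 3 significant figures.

E[T] ≈ 115 days

If T ~ Lognormal(μ,σ) then ln T ~ Normal(μ,σ), so the p-quantile of ln T is μ + z_p·σ.
ln(23) = 3.135 and ln(200) = 5.298; z_{0.07} = -1.476, z_{0.86} = 1.08.
σ = (5.298 − 3.135)/(1.08 − (-1.476)) = 0.846.
μ = 3.135 − (-1.476)·0.846 = 4.384.
E[T] = exp(μ + σ²/2) = exp(4.384 + 0.3580) = 115 days.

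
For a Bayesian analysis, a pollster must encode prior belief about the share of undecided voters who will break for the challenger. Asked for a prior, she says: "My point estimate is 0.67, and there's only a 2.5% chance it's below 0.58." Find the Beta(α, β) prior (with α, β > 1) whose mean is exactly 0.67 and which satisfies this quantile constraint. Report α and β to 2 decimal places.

With mean 0.67 fixed, write α = 0.67s, β = 0.33s where s = α+β.
Need P(θ < 0.58) = 0.025 under Beta(0.67s, 0.33s). Normal approximation: (q−m)/√(m(1−m)/s) ≈ z_{0.025} = -1.96, so s ≈ 0.67·0.33·(-1.96)²/(0.58−0.67)² = 104.9.
At s = 104.9: P(θ<0.58) ≈ 0.028. Adjusting to match 0.025 gives s ≈ 110.47.
So α = 0.67·110.47 ≈ 74.01, β = 0.33·110.47 ≈ 36.46.

α ≈ 74.01, β ≈ 36.46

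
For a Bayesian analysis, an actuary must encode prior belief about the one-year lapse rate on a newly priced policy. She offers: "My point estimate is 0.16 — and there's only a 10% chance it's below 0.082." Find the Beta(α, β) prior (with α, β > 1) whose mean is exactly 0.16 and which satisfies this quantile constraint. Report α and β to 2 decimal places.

With mean 0.16 fixed, write α = 0.16s, β = 0.84s where s = α+β.
Need P(θ < 0.082) = 0.1 under Beta(0.16s, 0.84s). Normal approximation: (q−m)/√(m(1−m)/s) ≈ z_{0.1} = -1.28, so s ≈ 0.16·0.84·(-1.28)²/(0.082−0.16)² = 36.3.
At s = 36.3: P(θ<0.082) ≈ 0.078. Adjusting to match 0.1 gives s ≈ 30.67.
So α = 0.16·30.67 ≈ 4.91, β = 0.84·30.67 ≈ 25.76.

α ≈ 4.91, β ≈ 25.76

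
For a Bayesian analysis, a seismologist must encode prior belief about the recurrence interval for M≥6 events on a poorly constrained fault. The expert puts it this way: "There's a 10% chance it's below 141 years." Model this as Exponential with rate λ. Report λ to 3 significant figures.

λ ≈ 0.000747

P(T < 141.0) = 1 − e^(−λ·141.0) = 0.1, so λ = −ln(1−0.1)/141.0 = −ln(0.9)/141.0 = 0.000747.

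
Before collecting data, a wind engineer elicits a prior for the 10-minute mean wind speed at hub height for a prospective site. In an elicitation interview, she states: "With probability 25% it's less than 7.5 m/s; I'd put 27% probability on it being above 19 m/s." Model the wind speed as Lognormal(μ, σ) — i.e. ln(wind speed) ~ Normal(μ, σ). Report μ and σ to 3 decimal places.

μ ≈ 2.502, σ ≈ 0.722

If T ~ Lognormal(μ,σ) then ln T ~ Normal(μ,σ), so the p-quantile of ln T is μ + z_p·σ.
ln(7.5) = 2.015 and ln(19) = 2.944; z_{0.25} = -0.6745, z_{0.73} = 0.6128.
σ = (2.944 − 2.015)/(0.6128 − (-0.6745)) = 0.722.
μ = 2.015 − (-0.6745)·0.722 = 2.502.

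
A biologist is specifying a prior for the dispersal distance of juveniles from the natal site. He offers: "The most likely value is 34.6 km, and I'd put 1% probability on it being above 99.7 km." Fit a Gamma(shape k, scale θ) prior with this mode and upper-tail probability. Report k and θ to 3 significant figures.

Gamma(k,θ) with k>1 has mode (k−1)θ, so θ = 34.6/(k−1).
Need P(X < 99.7) = 0.99 with θ tied to k this way. Start at k = 2, θ = 34.6: P(X<99.7) ≈ 0.782.
Too low — raise k to concentrate. Iterating converges to k ≈ 5.06.
Then θ = 34.6/(5.06−1) ≈ 8.53.

k ≈ 5.06, θ ≈ 8.53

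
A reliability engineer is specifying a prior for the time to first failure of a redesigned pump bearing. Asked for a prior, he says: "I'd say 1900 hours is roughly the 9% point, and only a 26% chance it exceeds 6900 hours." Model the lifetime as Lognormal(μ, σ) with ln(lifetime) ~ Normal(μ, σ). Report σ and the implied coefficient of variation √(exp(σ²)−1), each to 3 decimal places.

If T ~ Lognormal(μ,σ) then ln T ~ Normal(μ,σ), so the p-quantile of ln T is μ + z_p·σ.
ln(1900) = 7.55 and ln(6900) = 8.839; z_{0.09} = -1.341, z_{0.74} = 0.6433.
σ = (8.839 − 7.55)/(0.6433 − (-1.341)) = 0.650.
μ = 7.55 − (-1.341)·0.650 = 8.421.
CV = √(exp(σ²)−1) = √(exp(0.4225)−1) = 0.725.

σ ≈ 0.650, CV ≈ 0.725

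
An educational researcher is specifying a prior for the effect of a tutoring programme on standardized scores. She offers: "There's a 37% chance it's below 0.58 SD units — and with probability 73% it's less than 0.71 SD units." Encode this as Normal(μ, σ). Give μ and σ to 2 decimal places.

For Normal(μ,σ), the p-quantile is μ + z_p·σ. Here z_{0.37} = -0.3319, z_{0.73} = 0.6128.
So 0.58 = μ − 0.3319σ and 0.71 = μ + 0.6128σ.
Subtracting: σ = (0.71 − 0.58)/(0.6128 − (-0.3319)) = 0.14.
Then μ = 0.58 − (-0.3319)·0.14 = 0.63.

μ = 0.63, σ = 0.14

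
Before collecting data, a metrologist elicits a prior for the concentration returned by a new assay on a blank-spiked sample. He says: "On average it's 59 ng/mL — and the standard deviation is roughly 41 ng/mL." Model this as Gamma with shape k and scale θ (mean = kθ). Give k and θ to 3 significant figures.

k ≈ 2.07, θ ≈ 28.5

For Gamma(k, scale θ): mean = kθ, variance = kθ², so CV = 1/√k.
CV = SD/mean = 41/59 = 0.6949, hence k = 1/CV² = 2.07.
Then θ = mean/k = 59/2.07 = 28.5.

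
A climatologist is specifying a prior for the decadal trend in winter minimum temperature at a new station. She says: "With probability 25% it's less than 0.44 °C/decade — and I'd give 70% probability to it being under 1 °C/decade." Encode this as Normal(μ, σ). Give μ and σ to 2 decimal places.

μ = 0.76, σ = 0.47

The p-quantile of Normal(μ,σ) is μ + z_p·σ, with z_{0.25} = -0.6745 and z_{0.7} = 0.5244.
Eliminate σ: μ = (z₂·x₁ − z₁·x₂)/(z₂ − z₁) = (0.5244·0.44 − (-0.6745)·1)/1.199 = 0.76.
Then σ = (x₂ − x₁)/(z₂ − z₁) = (1 − 0.44)/1.199 = 0.47.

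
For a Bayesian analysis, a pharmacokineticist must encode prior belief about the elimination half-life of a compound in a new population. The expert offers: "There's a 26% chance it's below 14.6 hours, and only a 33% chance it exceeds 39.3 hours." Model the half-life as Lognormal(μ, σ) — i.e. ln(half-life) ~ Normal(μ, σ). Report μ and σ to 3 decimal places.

If T ~ Lognormal(μ,σ) then ln T ~ Normal(μ,σ), so the p-quantile of ln T is μ + z_p·σ.
ln(14.6) = 2.681 and ln(39.3) = 3.671; z_{0.26} = -0.6433, z_{0.67} = 0.4399.
σ = (3.671 − 2.681)/(0.4399 − (-0.6433)) = 0.914.
μ = 2.681 − (-0.6433)·0.914 = 3.269.

μ ≈ 3.269, σ ≈ 0.914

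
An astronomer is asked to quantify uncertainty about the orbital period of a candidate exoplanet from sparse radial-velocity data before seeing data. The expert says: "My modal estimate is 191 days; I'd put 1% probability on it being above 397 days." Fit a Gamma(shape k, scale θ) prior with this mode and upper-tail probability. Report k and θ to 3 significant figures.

k ≈ 10.1, θ ≈ 21

Gamma(k,θ) with k>1 has mode (k−1)θ, so θ = 191/(k−1).
Need P(X < 397) = 0.99 with θ tied to k this way. Start at k = 2, θ = 191: P(X<397) ≈ 0.615.
Too low — raise k to concentrate. Iterating converges to k ≈ 10.1.
Then θ = 191/(10.1−1) ≈ 21.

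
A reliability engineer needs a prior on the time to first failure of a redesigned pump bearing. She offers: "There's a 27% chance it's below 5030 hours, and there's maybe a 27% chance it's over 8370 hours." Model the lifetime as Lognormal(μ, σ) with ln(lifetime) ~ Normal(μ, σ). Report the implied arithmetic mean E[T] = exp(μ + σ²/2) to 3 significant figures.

If T ~ Lognormal(μ,σ) then ln T ~ Normal(μ,σ), so the p-quantile of ln T is μ + z_p·σ.
ln(5030) = 8.523 and ln(8370) = 9.032; z_{0.27} = -0.6128, z_{0.73} = 0.6128.
σ = (9.032 − 8.523)/(0.6128 − (-0.6128)) = 0.415.
μ = 8.523 − (-0.6128)·0.415 = 8.778.
E[T] = exp(μ + σ²/2) = exp(8.778 + 0.0863) = 7070 hours.

E[T] ≈ 7070 hours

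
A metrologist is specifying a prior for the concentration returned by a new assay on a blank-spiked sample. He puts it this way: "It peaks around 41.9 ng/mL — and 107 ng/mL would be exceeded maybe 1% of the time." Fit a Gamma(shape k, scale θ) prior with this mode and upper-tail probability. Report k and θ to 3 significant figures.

Gamma(k,θ) with k>1 has mode (k−1)θ, so θ = 41.9/(k−1).
Need P(X < 107) = 0.99 with θ tied to k this way. Start at k = 2, θ = 41.9: P(X<107) ≈ 0.724.
Too low — raise k to concentrate. Iterating converges to k ≈ 6.32.
Then θ = 41.9/(6.32−1) ≈ 7.88.

k ≈ 6.32, θ ≈ 7.88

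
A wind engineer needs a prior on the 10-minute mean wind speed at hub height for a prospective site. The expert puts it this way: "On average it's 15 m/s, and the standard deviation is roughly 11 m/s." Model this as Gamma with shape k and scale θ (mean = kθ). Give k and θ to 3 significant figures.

k ≈ 1.86, θ ≈ 8.07

For Gamma(k, scale θ): mean = kθ, variance = kθ², so CV = 1/√k.
CV = SD/mean = 11/15 = 0.7333, hence k = 1/CV² = 1.86.
Then θ = mean/k = 15/1.86 = 8.07.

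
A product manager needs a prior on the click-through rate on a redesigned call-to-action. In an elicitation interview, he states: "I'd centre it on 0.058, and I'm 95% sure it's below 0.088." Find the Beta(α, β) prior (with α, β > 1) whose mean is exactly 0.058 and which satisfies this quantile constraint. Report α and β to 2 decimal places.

With mean 0.058 fixed, write α = 0.058s, β = 0.942s where s = α+β.
Need P(θ < 0.088) = 0.95 under Beta(0.058s, 0.942s). Normal approximation: (q−m)/√(m(1−m)/s) ≈ z_{0.95} = 1.64, so s ≈ 0.058·0.942·(1.64)²/(0.088−0.058)² = 164.2.
At s = 164.2: P(θ<0.088) ≈ 0.937. Adjusting to match 0.95 gives s ≈ 192.66.
So α = 0.058·192.66 ≈ 11.17, β = 0.942·192.66 ≈ 181.48.

α ≈ 11.17, β ≈ 181.48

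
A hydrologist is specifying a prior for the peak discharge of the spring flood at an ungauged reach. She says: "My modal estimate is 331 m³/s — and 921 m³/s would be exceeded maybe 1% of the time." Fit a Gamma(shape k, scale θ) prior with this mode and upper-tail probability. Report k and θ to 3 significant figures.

Gamma(k,θ) with k>1 has mode (k−1)θ, so θ = 331/(k−1).
Need P(X < 921) = 0.99 with θ tied to k this way. Start at k = 2, θ = 331: P(X<921) ≈ 0.766.
Too low — raise k to concentrate. Iterating converges to k ≈ 5.38.
Then θ = 331/(5.38−1) ≈ 75.6.

k ≈ 5.38, θ ≈ 75.6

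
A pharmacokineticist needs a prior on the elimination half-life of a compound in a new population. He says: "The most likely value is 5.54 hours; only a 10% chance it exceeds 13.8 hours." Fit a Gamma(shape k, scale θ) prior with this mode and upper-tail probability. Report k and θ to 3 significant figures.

Gamma(k,θ) with k>1 has mode (k−1)θ, so θ = 5.54/(k−1).
Need P(X < 13.8) = 0.9 with θ tied to k this way. Start at k = 2, θ = 5.54: P(X<13.8) ≈ 0.711.
Too low — raise k to concentrate. Iterating converges to k ≈ 3.31.
Then θ = 5.54/(3.31−1) ≈ 2.4.

k ≈ 3.31, θ ≈ 2.4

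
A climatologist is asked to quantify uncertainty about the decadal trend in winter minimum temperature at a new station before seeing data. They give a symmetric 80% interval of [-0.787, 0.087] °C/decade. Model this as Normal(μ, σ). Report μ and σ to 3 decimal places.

μ = -0.350, σ = 0.341

A symmetric 80% interval runs μ ± z·σ with z = 1.282.
Half-width = 0.437, so σ = 0.437/1.282 = 0.341.
μ is the interval midpoint, -0.350.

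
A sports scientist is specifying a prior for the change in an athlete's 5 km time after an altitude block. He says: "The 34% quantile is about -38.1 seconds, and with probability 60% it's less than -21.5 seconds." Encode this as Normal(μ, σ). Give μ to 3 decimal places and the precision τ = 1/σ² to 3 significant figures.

μ = -27.816, τ = 0.00161

For Normal(μ,σ), the p-quantile is μ + z_p·σ. Here z_{0.34} = -0.4125, z_{0.6} = 0.2533.
So -38.1 = μ − 0.4125σ and -21.5 = μ + 0.2533σ.
Subtracting: σ = (-21.5 − -38.1)/(0.2533 − (-0.4125)) = 24.932.
Then μ = -38.1 − (-0.4125)·24.932 = -27.816.
Precision τ = 1/σ² = 1/24.93² = 0.00161.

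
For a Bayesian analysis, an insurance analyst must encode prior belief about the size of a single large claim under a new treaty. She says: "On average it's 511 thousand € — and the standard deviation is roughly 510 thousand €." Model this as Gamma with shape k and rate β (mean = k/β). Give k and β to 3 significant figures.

For Gamma(k, rate β): mean = k/β, variance = k/β², so CV = 1/√k.
CV = SD/mean = 510/511 = 0.998, hence k = 1/CV² = 1.
Then β = k/mean = 1/511 = 0.00196.

k ≈ 1, β ≈ 0.00196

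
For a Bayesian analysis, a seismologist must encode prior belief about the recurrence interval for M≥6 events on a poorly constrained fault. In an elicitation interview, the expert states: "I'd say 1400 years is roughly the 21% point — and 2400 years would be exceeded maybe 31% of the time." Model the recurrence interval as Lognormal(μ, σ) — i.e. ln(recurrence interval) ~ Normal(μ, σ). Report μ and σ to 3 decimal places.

If T ~ Lognormal(μ,σ) then ln T ~ Normal(μ,σ), so the p-quantile of ln T is μ + z_p·σ.
ln(1400) = 7.244 and ln(2400) = 7.783; z_{0.21} = -0.8064, z_{0.69} = 0.4959.
σ = (7.783 − 7.244)/(0.4959 − (-0.8064)) = 0.414.
μ = 7.244 − (-0.8064)·0.414 = 7.578.

μ ≈ 7.578, σ ≈ 0.414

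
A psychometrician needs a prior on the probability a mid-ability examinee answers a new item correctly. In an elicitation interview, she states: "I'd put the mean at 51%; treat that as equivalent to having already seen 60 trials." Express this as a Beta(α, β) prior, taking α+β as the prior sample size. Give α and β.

α = 30.6, β = 29.4

Under the effective-sample-size interpretation, Beta(α, β) has prior mean α/(α+β) and prior sample size α+β.
So α+β = 60 and α/(α+β) = 0.51, giving α = 0.51·60 = 30.6 and β = 60 − 30.6 = 29.4.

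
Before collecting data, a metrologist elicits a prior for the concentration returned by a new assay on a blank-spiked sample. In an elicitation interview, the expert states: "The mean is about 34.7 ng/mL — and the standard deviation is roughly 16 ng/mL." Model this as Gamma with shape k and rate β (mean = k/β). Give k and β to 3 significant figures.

For Gamma(k, rate β): mean = k/β, variance = k/β², so CV = 1/√k.
CV = SD/mean = 16/34.7 = 0.4611, hence k = 1/CV² = 4.7.
Then β = k/mean = 4.7/34.7 = 0.136.

k ≈ 4.7, β ≈ 0.136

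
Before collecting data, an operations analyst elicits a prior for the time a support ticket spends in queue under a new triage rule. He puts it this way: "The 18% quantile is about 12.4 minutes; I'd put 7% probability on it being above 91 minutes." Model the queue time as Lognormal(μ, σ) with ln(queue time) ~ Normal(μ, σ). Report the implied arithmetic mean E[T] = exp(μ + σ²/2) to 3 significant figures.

If T ~ Lognormal(μ,σ) then ln T ~ Normal(μ,σ), so the p-quantile of ln T is μ + z_p·σ.
ln(12.4) = 2.518 and ln(91) = 4.511; z_{0.18} = -0.9154, z_{0.93} = 1.476.
σ = (4.511 − 2.518)/(1.476 − (-0.9154)) = 0.834.
μ = 2.518 − (-0.9154)·0.834 = 3.281.
E[T] = exp(μ + σ²/2) = exp(3.281 + 0.3474) = 37.6 minutes.

E[T] ≈ 37.6 minutes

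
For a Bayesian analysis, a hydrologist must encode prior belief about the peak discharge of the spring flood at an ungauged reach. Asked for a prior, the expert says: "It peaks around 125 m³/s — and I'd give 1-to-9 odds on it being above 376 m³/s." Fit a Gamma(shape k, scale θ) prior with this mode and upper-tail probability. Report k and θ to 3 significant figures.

Gamma(k,θ) with k>1 has mode (k−1)θ, so θ = 125/(k−1).
Need P(X < 376) = 0.9 with θ tied to k this way. Start at k = 2, θ = 125: P(X<376) ≈ 0.802.
Too low — raise k to concentrate. Iterating converges to k ≈ 2.57.
Then θ = 125/(2.57−1) ≈ 79.8.

k ≈ 2.57, θ ≈ 79.8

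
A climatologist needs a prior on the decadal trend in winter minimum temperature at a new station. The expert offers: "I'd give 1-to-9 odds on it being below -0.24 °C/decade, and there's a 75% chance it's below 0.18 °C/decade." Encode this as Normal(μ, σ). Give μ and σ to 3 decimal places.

The p-quantile of Normal(μ,σ) is μ + z_p·σ, with z_{0.1} = -1.282 and z_{0.75} = 0.6745.
Eliminate σ: μ = (z₂·x₁ − z₁·x₂)/(z₂ − z₁) = (0.6745·-0.24 − (-1.282)·0.18)/1.956 = 0.035.
Then σ = (x₂ − x₁)/(z₂ − z₁) = (0.18 − -0.24)/1.956 = 0.215.

μ = 0.035, σ = 0.215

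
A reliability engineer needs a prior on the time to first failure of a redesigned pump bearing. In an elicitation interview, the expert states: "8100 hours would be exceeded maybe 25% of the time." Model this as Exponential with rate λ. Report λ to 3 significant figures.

λ ≈ 0.000171

P(T > 8100.0) = e^(−λ·8100.0) = 0.25, so λ = −ln(0.25)/8100.0 = 0.000171.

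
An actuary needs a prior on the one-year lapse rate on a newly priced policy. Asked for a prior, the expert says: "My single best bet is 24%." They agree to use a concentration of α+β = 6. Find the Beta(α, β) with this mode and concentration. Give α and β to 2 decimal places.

For α,β > 1 the Beta mode is (α−1)/(α+β−2). With α+β = 6, the mode is (α−1)/4.
Set (α−1)/4 = 0.24 → α = 1 + 0.24·4 = 1.96.
β = 6 − α = 4.04.

α = 1.96, β = 4.04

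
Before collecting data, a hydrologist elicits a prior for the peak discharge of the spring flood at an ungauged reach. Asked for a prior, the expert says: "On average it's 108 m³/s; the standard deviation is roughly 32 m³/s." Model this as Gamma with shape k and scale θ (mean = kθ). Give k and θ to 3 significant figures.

For Gamma(k, scale θ): mean = kθ, variance = kθ², so CV = 1/√k.
CV = SD/mean = 32/108 = 0.2963, hence k = 1/CV² = 11.4.
Then θ = mean/k = 108/11.4 = 9.48.

k ≈ 11.4, θ ≈ 9.48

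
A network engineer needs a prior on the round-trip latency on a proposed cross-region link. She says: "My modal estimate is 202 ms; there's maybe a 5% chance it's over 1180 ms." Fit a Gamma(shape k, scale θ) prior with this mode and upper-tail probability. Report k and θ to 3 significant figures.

Gamma(k,θ) with k>1 has mode (k−1)θ, so θ = 202/(k−1).
Need P(X < 1180) = 0.95 with θ tied to k this way. Start at k = 2, θ = 202: P(X<1180) ≈ 0.980.
Too high — lower k to spread out. Iterating converges to k ≈ 1.74.
Then θ = 202/(1.74−1) ≈ 274.

k ≈ 1.74, θ ≈ 274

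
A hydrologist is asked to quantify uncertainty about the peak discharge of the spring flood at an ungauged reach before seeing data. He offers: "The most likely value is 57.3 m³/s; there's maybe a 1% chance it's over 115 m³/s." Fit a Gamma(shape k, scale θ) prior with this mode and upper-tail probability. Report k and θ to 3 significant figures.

Gamma(k,θ) with k>1 has mode (k−1)θ, so θ = 57.3/(k−1).
Need P(X < 115) = 0.99 with θ tied to k this way. Start at k = 2, θ = 57.3: P(X<115) ≈ 0.596.
Too low — raise k to concentrate. Iterating converges to k ≈ 11.1.
Then θ = 57.3/(11.1−1) ≈ 5.67.

k ≈ 11.1, θ ≈ 5.67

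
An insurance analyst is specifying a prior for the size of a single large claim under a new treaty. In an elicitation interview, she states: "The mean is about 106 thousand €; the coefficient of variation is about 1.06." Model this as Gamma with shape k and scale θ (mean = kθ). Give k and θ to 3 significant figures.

For Gamma(k, scale θ): mean = kθ, variance = kθ², so CV = 1/√k.
CV = 1.06, hence k = 1/CV² = 0.89.
Then θ = mean/k = 106/0.89 = 119.

k ≈ 0.89, θ ≈ 119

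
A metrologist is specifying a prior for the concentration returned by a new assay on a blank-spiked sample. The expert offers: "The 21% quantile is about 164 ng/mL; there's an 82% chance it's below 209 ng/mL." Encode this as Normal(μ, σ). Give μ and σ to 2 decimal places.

For Normal(μ,σ), the p-quantile is μ + z_p·σ. Here z_{0.21} = -0.8064, z_{0.82} = 0.9154.
So 164 = μ − 0.8064σ and 209 = μ + 0.9154σ.
Subtracting: σ = (209 − 164)/(0.9154 − (-0.8064)) = 26.14.
Then μ = 164 − (-0.8064)·26.14 = 185.08.

μ = 185.08, σ = 26.14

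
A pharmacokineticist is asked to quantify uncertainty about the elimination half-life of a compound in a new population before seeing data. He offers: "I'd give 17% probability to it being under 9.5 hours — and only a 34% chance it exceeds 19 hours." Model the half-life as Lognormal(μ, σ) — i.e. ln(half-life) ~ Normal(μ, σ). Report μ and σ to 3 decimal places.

If T ~ Lognormal(μ,σ) then ln T ~ Normal(μ,σ), so the p-quantile of ln T is μ + z_p·σ.
ln(9.5) = 2.251 and ln(19) = 2.944; z_{0.17} = -0.9542, z_{0.66} = 0.4125.
σ = (2.944 − 2.251)/(0.4125 − (-0.9542)) = 0.507.
μ = 2.251 − (-0.9542)·0.507 = 2.735.

μ ≈ 2.735, σ ≈ 0.507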